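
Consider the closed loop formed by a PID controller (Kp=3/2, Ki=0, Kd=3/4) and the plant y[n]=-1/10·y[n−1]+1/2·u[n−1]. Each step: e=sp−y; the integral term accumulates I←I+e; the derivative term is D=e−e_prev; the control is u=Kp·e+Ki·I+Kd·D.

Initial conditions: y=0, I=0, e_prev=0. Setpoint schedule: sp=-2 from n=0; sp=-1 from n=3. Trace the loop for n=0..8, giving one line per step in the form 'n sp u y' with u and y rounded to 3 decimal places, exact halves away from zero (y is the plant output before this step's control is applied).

0 -2 -4.500 0.000
1 -2 2.063 -2.250
2 -2 -7.514 1.256
3 -1 8.928 -3.883
4 -1 -15.330 4.852
5 -1 20.477 -8.150
6 -1 -32.483 11.054
7 -1 45.821 -17.347
8 -1 -69.961 24.645

(exact arithmetic carried between steps; '≈' marks a value shown rounded to 6 d.p. or computed from one; I and e_prev carry over from the previous line; the table rounds u and y to 3 d.p., halves away from zero)
n=0: y=0, sp=-2, e=sp−y=-2; I=-2, D=e−e_prev=-2; u=3/2·(-2)+0·(-2)+3/4·(-2)=-4.5; next y=-1/10·0+1/2·(-4.5)=-2.25
n=1: y=-2.25, sp=-2, e=sp−y=0.25; I=-1.75, D=e−e_prev=2.25; u=3/2·0.25+0·(-1.75)+3/4·2.25=2.0625; next y=-1/10·(-2.25)+1/2·2.0625=1.25625
n=2: y=1.25625, sp=-2, e=sp−y=-3.25625; I=-5.00625, D=e−e_prev=-3.50625; u=3/2·(-3.25625)+0·(-5.00625)+3/4·(-3.50625)≈-7.514063; next y=-1/10·1.25625+1/2·(-7.514063)≈-3.882656
n=3: y≈-3.882656, sp=-1, e=sp−y≈2.882656; I≈-2.123594, D=e−e_prev≈6.138906; u=3/2·2.882656+0·(-2.123594)+3/4·6.138906≈8.928164; next y=-1/10·(-3.882656)+1/2·8.928164≈4.852348
n=4: y≈4.852348, sp=-1, e=sp−y≈-5.852348; I≈-7.975941, D=e−e_prev≈-8.735004; u=3/2·(-5.852348)+0·(-7.975941)+3/4·(-8.735004)≈-15.329774; next y=-1/10·4.852348+1/2·(-15.329774)≈-8.150122
n=5: y≈-8.150122, sp=-1, e=sp−y≈7.150122; I≈-0.825819, D=e−e_prev≈13.002470; u=3/2·7.150122+0·(-0.825819)+3/4·13.002470≈20.477035; next y=-1/10·(-8.150122)+1/2·20.477035≈11.053530
n=6: y≈11.053530, sp=-1, e=sp−y≈-12.053530; I≈-12.879349, D=e−e_prev≈-19.203652; u=3/2·(-12.053530)+0·(-12.879349)+3/4·(-19.203652)≈-32.483034; next y=-1/10·11.053530+1/2·(-32.483034)≈-17.346870
n=7: y≈-17.346870, sp=-1, e=sp−y≈16.346870; I≈3.467521, D=e−e_prev≈28.400400; u=3/2·16.346870+0·3.467521+3/4·28.400400≈45.820604; next y=-1/10·(-17.346870)+1/2·45.820604≈24.644989
n=8: y≈24.644989, sp=-1, e=sp−y≈-25.644989; I≈-22.177469, D=e−e_prev≈-41.991859; u=3/2·(-25.644989)+0·(-22.177469)+3/4·(-41.991859)≈-69.961378; next y=-1/10·24.644989+1/2·(-69.961378)≈-37.445188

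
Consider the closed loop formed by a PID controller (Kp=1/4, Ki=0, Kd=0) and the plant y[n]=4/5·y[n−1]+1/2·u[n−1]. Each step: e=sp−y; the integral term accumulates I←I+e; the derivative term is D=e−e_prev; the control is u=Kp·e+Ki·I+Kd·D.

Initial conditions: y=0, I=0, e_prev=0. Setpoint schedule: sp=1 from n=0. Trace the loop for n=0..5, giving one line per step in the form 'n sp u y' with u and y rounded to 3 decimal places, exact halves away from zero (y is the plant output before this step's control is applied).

0 1 0.250 0.000
1 1 0.219 0.125
2 1 0.198 0.209
3 1 0.183 0.266
4 1 0.174 0.305
5 1 0.167 0.331

(exact arithmetic carried between steps; '≈' marks a value shown rounded to 6 d.p. or computed from one; I and e_prev carry over from the previous line; the table rounds u and y to 3 d.p., halves away from zero)
n=0: y=0, sp=1, e=sp−y=1; I=1, D=e−e_prev=1; u=1/4·1+0·1+0·1=0.25; next y=4/5·0+1/2·0.25=0.125
n=1: y=0.125, sp=1, e=sp−y=0.875; I=1.875, D=e−e_prev=-0.125; u=1/4·0.875+0·1.875+0·(-0.125)=0.21875; next y=4/5·0.125+1/2·0.21875=0.209375
n=2: y=0.209375, sp=1, e=sp−y=0.790625; I=2.665625, D=e−e_prev=-0.084375; u=1/4·0.790625+0·2.665625+0·(-0.084375)≈0.197656; next y=4/5·0.209375+1/2·0.197656≈0.266328
n=3: y≈0.266328, sp=1, e=sp−y≈0.733672; I≈3.399297, D=e−e_prev≈-0.056953; u=1/4·0.733672+0·3.399297+0·(-0.056953)≈0.183418; next y=4/5·0.266328+1/2·0.183418≈0.304771
n=4: y≈0.304771, sp=1, e=sp−y≈0.695229; I≈4.094525, D=e−e_prev≈-0.038443; u=1/4·0.695229+0·4.094525+0·(-0.038443)≈0.173807; next y=4/5·0.304771+1/2·0.173807≈0.330721
n=5: y≈0.330721, sp=1, e=sp−y≈0.669279; I≈4.763805, D=e−e_prev≈-0.025949; u=1/4·0.669279+0·4.763805+0·(-0.025949)≈0.167320; next y=4/5·0.330721+1/2·0.167320≈0.348237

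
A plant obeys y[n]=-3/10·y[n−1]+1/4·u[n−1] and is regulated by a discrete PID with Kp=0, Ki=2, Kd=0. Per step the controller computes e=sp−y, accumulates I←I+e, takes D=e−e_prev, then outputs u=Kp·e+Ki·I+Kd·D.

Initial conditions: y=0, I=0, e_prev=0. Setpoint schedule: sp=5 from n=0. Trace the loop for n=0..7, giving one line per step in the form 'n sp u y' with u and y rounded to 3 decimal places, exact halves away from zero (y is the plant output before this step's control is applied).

(exact arithmetic carried between steps; '≈' marks a value shown rounded to 6 d.p. or computed from one; I and e_prev carry over from the previous line; the table rounds u and y to 3 d.p., halves away from zero)
n=0: y=0, sp=5, e=sp−y=5; I=5, D=e−e_prev=5; u=0·5+2·5+0·5=10; next y=-3/10·0+1/4·10=2.5
n=1: y=2.5, sp=5, e=sp−y=2.5; I=7.5, D=e−e_prev=-2.5; u=0·2.5+2·7.5+0·(-2.5)=15; next y=-3/10·2.5+1/4·15=3
n=2: y=3, sp=5, e=sp−y=2; I=9.5, D=e−e_prev=-0.5; u=0·2+2·9.5+0·(-0.5)=19; next y=-3/10·3+1/4·19=3.85
n=3: y=3.85, sp=5, e=sp−y=1.15; I=10.65, D=e−e_prev=-0.85; u=0·1.15+2·10.65+0·(-0.85)=21.3; next y=-3/10·3.85+1/4·21.3=4.17
n=4: y=4.17, sp=5, e=sp−y=0.83; I=11.48, D=e−e_prev=-0.32; u=0·0.83+2·11.48+0·(-0.32)=22.96; next y=-3/10·4.17+1/4·22.96=4.489
n=5: y=4.489, sp=5, e=sp−y=0.511; I=11.991, D=e−e_prev=-0.319; u=0·0.511+2·11.991+0·(-0.319)=23.982; next y=-3/10·4.489+1/4·23.982=4.6488
n=6: y=4.6488, sp=5, e=sp−y=0.3512; I=12.3422, D=e−e_prev=-0.1598; u=0·0.3512+2·12.3422+0·(-0.1598)=24.6844; next y=-3/10·4.6488+1/4·24.6844=4.77646
n=7: y=4.77646, sp=5, e=sp−y=0.22354; I=12.56574, D=e−e_prev=-0.12766; u=0·0.22354+2·12.56574+0·(-0.12766)=25.13148; next y=-3/10·4.77646+1/4·25.13148=4.849932

0 5 10.000 0.000
1 5 15.000 2.500
2 5 19.000 3.000
3 5 21.300 3.850
4 5 22.960 4.170
5 5 23.982 4.489
6 5 24.684 4.649
7 5 25.131 4.776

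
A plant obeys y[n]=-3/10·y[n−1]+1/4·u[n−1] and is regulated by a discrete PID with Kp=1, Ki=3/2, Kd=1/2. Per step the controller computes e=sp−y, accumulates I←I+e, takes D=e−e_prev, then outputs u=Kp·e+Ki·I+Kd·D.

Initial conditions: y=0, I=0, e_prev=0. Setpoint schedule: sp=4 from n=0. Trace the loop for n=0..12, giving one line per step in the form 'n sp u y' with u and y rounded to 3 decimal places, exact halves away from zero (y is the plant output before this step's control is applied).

(exact arithmetic carried between steps; '≈' marks a value shown rounded to 6 d.p. or computed from one; I and e_prev carry over from the previous line; the table rounds u and y to 3 d.p., halves away from zero)
n=0: y=0, sp=4, e=sp−y=4; I=4, D=e−e_prev=4; u=1·4+3/2·4+1/2·4=12; next y=-3/10·0+1/4·12=3
n=1: y=3, sp=4, e=sp−y=1; I=5, D=e−e_prev=-3; u=1·1+3/2·5+1/2·(-3)=7; next y=-3/10·3+1/4·7=0.85
n=2: y=0.85, sp=4, e=sp−y=3.15; I=8.15, D=e−e_prev=2.15; u=1·3.15+3/2·8.15+1/2·2.15=16.45; next y=-3/10·0.85+1/4·16.45=3.8575
n=3: y=3.8575, sp=4, e=sp−y=0.1425; I=8.2925, D=e−e_prev=-3.0075; u=1·0.1425+3/2·8.2925+1/2·(-3.0075)=11.0775; next y=-3/10·3.8575+1/4·11.0775=1.612125
n=4: y=1.612125, sp=4, e=sp−y=2.387875; I=10.680375, D=e−e_prev=2.245375; u=1·2.387875+3/2·10.680375+1/2·2.245375=19.531125; next y=-3/10·1.612125+1/4·19.531125≈4.399144
n=5: y≈4.399144, sp=4, e=sp−y≈-0.399144; I≈10.281231, D=e−e_prev≈-2.787019; u=1·(-0.399144)+3/2·10.281231+1/2·(-2.787019)≈13.629194; next y=-3/10·4.399144+1/4·13.629194≈2.087555
n=6: y≈2.087555, sp=4, e=sp−y≈1.912445; I≈12.193676, D=e−e_prev≈2.311588; u=1·1.912445+3/2·12.193676+1/2·2.311588≈21.358753; next y=-3/10·2.087555+1/4·21.358753≈4.713422
n=7: y≈4.713422, sp=4, e=sp−y≈-0.713422; I≈11.480254, D=e−e_prev≈-2.625866; u=1·(-0.713422)+3/2·11.480254+1/2·(-2.625866)≈15.194027; next y=-3/10·4.713422+1/4·15.194027≈2.384480
n=8: y≈2.384480, sp=4, e=sp−y≈1.615520; I≈13.095774, D=e−e_prev≈2.328941; u=1·1.615520+3/2·13.095774+1/2·2.328941≈22.423652; next y=-3/10·2.384480+1/4·22.423652≈4.890569
n=9: y≈4.890569, sp=4, e=sp−y≈-0.890569; I≈12.205205, D=e−e_prev≈-2.506089; u=1·(-0.890569)+3/2·12.205205+1/2·(-2.506089)≈16.164195; next y=-3/10·4.890569+1/4·16.164195≈2.573878
n=10: y≈2.573878, sp=4, e=sp−y≈1.426122; I≈13.631327, D=e−e_prev≈2.316691; u=1·1.426122+3/2·13.631327+1/2·2.316691≈23.031458; next y=-3/10·2.573878+1/4·23.031458≈4.985701
n=11: y≈4.985701, sp=4, e=sp−y≈-0.985701; I≈12.645626, D=e−e_prev≈-2.411823; u=1·(-0.985701)+3/2·12.645626+1/2·(-2.411823)≈16.776826; next y=-3/10·4.985701+1/4·16.776826≈2.698496
n=12: y≈2.698496, sp=4, e=sp−y≈1.301504; I≈13.947130, D=e−e_prev≈2.287205; u=1·1.301504+3/2·13.947130+1/2·2.287205≈23.365801; next y=-3/10·2.698496+1/4·23.365801≈5.031901

0 4 12.000 0.000
1 4 7.000 3.000
2 4 16.450 0.850
3 4 11.078 3.858
4 4 19.531 1.612
5 4 13.629 4.399
6 4 21.359 2.088
7 4 15.194 4.713
8 4 22.424 2.384
9 4 16.164 4.891
10 4 23.031 2.574
11 4 16.777 4.986
12 4 23.366 2.698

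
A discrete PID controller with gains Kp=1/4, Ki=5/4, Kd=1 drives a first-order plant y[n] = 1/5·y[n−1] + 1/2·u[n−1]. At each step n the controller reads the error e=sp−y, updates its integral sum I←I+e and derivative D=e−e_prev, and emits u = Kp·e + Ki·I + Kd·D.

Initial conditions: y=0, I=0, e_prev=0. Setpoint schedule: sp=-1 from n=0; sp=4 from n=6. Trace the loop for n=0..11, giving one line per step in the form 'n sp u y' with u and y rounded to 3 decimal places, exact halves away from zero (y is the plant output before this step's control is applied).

(exact arithmetic carried between steps; '≈' marks a value shown rounded to 6 d.p. or computed from one; I and e_prev carry over from the previous line; the table rounds u and y to 3 d.p., halves away from zero)
n=0: y=0, sp=-1, e=sp−y=-1; I=-1, D=e−e_prev=-1; u=1/4·(-1)+5/4·(-1)+1·(-1)=-2.5; next y=1/5·0+1/2·(-2.5)=-1.25
n=1: y=-1.25, sp=-1, e=sp−y=0.25; I=-0.75, D=e−e_prev=1.25; u=1/4·0.25+5/4·(-0.75)+1·1.25=0.375; next y=1/5·(-1.25)+1/2·0.375=-0.0625
n=2: y=-0.0625, sp=-1, e=sp−y=-0.9375; I=-1.6875, D=e−e_prev=-1.1875; u=1/4·(-0.9375)+5/4·(-1.6875)+1·(-1.1875)=-3.53125; next y=1/5·(-0.0625)+1/2·(-3.53125)=-1.778125
n=3: y=-1.778125, sp=-1, e=sp−y=0.778125; I=-0.909375, D=e−e_prev=1.715625; u=1/4·0.778125+5/4·(-0.909375)+1·1.715625≈0.773438; next y=1/5·(-1.778125)+1/2·0.773438≈0.031094
n=4: y≈0.031094, sp=-1, e=sp−y≈-1.031094; I≈-1.940469, D=e−e_prev≈-1.809219; u=1/4·(-1.031094)+5/4·(-1.940469)+1·(-1.809219)≈-4.492578; next y=1/5·0.031094+1/2·(-4.492578)≈-2.240070
n=5: y≈-2.240070, sp=-1, e=sp−y≈1.240070; I≈-0.700398, D=e−e_prev≈2.271164; u=1/4·1.240070+5/4·(-0.700398)+1·2.271164≈1.705684; next y=1/5·(-2.240070)+1/2·1.705684≈0.404828
n=6: y≈0.404828, sp=4, e=sp−y≈3.595172; I≈2.894774, D=e−e_prev≈2.355102; u=1/4·3.595172+5/4·2.894774+1·2.355102≈6.872362; next y=1/5·0.404828+1/2·6.872362≈3.517147
n=7: y≈3.517147, sp=4, e=sp−y≈0.482853; I≈3.377627, D=e−e_prev≈-3.112319; u=1/4·0.482853+5/4·3.377627+1·(-3.112319)≈1.230428; next y=1/5·3.517147+1/2·1.230428≈1.318643
n=8: y≈1.318643, sp=4, e=sp−y≈2.681357; I≈6.058984, D=e−e_prev≈2.198503; u=1/4·2.681357+5/4·6.058984+1·2.198503≈10.442572; next y=1/5·1.318643+1/2·10.442572≈5.485015
n=9: y≈5.485015, sp=4, e=sp−y≈-1.485015; I≈4.573969, D=e−e_prev≈-4.166371; u=1/4·(-1.485015)+5/4·4.573969+1·(-4.166371)≈1.179836; next y=1/5·5.485015+1/2·1.179836≈1.686921
n=10: y≈1.686921, sp=4, e=sp−y≈2.313079; I≈6.887048, D=e−e_prev≈3.798094; u=1/4·2.313079+5/4·6.887048+1·3.798094≈12.985173; next y=1/5·1.686921+1/2·12.985173≈6.829971
n=11: y≈6.829971, sp=4, e=sp−y≈-2.829971; I≈4.057077, D=e−e_prev≈-5.143050; u=1/4·(-2.829971)+5/4·4.057077+1·(-5.143050)≈-0.779196; next y=1/5·6.829971+1/2·(-0.779196)≈0.976396

0 -1 -2.500 0.000
1 -1 0.375 -1.250
2 -1 -3.531 -0.063
3 -1 0.773 -1.778
4 -1 -4.493 0.031
5 -1 1.706 -2.240
6 4 6.872 0.405
7 4 1.230 3.517
8 4 10.443 1.319
9 4 1.180 5.485
10 4 12.985 1.687
11 4 -0.779 6.830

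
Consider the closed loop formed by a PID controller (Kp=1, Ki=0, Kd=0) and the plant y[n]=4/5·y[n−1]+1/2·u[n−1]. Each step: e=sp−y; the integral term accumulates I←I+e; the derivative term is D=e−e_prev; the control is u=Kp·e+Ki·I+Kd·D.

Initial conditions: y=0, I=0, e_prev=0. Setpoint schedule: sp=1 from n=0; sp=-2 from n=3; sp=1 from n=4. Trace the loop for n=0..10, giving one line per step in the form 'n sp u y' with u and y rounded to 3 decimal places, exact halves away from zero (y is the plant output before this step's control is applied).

(exact arithmetic carried between steps; '≈' marks a value shown rounded to 6 d.p. or computed from one; I and e_prev carry over from the previous line; the table rounds u and y to 3 d.p., halves away from zero)
n=0: y=0, sp=1, e=sp−y=1; I=1, D=e−e_prev=1; u=1·1+0·1+0·1=1; next y=4/5·0+1/2·1=0.5
n=1: y=0.5, sp=1, e=sp−y=0.5; I=1.5, D=e−e_prev=-0.5; u=1·0.5+0·1.5+0·(-0.5)=0.5; next y=4/5·0.5+1/2·0.5=0.65
n=2: y=0.65, sp=1, e=sp−y=0.35; I=1.85, D=e−e_prev=-0.15; u=1·0.35+0·1.85+0·(-0.15)=0.35; next y=4/5·0.65+1/2·0.35=0.695
n=3: y=0.695, sp=-2, e=sp−y=-2.695; I=-0.845, D=e−e_prev=-3.045; u=1·(-2.695)+0·(-0.845)+0·(-3.045)=-2.695; next y=4/5·0.695+1/2·(-2.695)=-0.7915
n=4: y=-0.7915, sp=1, e=sp−y=1.7915; I=0.9465, D=e−e_prev=4.4865; u=1·1.7915+0·0.9465+0·4.4865=1.7915; next y=4/5·(-0.7915)+1/2·1.7915=0.26255
n=5: y=0.26255, sp=1, e=sp−y=0.73745; I=1.68395, D=e−e_prev=-1.05405; u=1·0.73745+0·1.68395+0·(-1.05405)=0.73745; next y=4/5·0.26255+1/2·0.73745=0.578765
n=6: y=0.578765, sp=1, e=sp−y=0.421235; I=2.105185, D=e−e_prev=-0.316215; u=1·0.421235+0·2.105185+0·(-0.316215)=0.421235; next y=4/5·0.578765+1/2·0.421235≈0.673630
n=7: y≈0.673630, sp=1, e=sp−y≈0.326371; I≈2.431556, D=e−e_prev≈-0.094865; u=1·0.326371+0·2.431556+0·(-0.094865)≈0.326371; next y=4/5·0.673630+1/2·0.326371≈0.702089
n=8: y≈0.702089, sp=1, e=sp−y≈0.297911; I≈2.729467, D=e−e_prev≈-0.028459; u=1·0.297911+0·2.729467+0·(-0.028459)≈0.297911; next y=4/5·0.702089+1/2·0.297911≈0.710627
n=9: y≈0.710627, sp=1, e=sp−y≈0.289373; I≈3.018840, D=e−e_prev≈-0.008538; u=1·0.289373+0·3.018840+0·(-0.008538)≈0.289373; next y=4/5·0.710627+1/2·0.289373≈0.713188
n=10: y≈0.713188, sp=1, e=sp−y≈0.286812; I≈3.305652, D=e−e_prev≈-0.002561; u=1·0.286812+0·3.305652+0·(-0.002561)≈0.286812; next y=4/5·0.713188+1/2·0.286812≈0.713956

0 1 1.000 0.000
1 1 0.500 0.500
2 1 0.350 0.650
3 -2 -2.695 0.695
4 1 1.792 -0.792
5 1 0.737 0.263
6 1 0.421 0.579
7 1 0.326 0.674
8 1 0.298 0.702
9 1 0.289 0.711
10 1 0.287 0.713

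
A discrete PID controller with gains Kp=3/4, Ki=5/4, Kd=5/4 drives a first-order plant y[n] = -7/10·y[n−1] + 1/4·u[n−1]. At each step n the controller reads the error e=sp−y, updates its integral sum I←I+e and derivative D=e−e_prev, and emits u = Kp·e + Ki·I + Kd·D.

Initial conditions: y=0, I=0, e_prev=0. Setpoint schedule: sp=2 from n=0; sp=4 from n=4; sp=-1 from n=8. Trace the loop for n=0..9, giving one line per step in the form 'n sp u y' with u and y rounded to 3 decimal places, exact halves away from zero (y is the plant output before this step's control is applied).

0 2 6.500 0.000
1 2 1.219 1.625
2 2 11.707 -0.833
3 2 -1.938 3.510
4 4 29.068 -2.941
5 4 -12.686 9.326
6 4 57.823 -9.700
7 4 -49.407 21.246
8 -1 108.993 -27.224
9 -1 -151.531 46.305

(exact arithmetic carried between steps; '≈' marks a value shown rounded to 6 d.p. or computed from one; I and e_prev carry over from the previous line; the table rounds u and y to 3 d.p., halves away from zero)
n=0: y=0, sp=2, e=sp−y=2; I=2, D=e−e_prev=2; u=3/4·2+5/4·2+5/4·2=6.5; next y=-7/10·0+1/4·6.5=1.625
n=1: y=1.625, sp=2, e=sp−y=0.375; I=2.375, D=e−e_prev=-1.625; u=3/4·0.375+5/4·2.375+5/4·(-1.625)=1.21875; next y=-7/10·1.625+1/4·1.21875≈-0.832813
n=2: y≈-0.832813, sp=2, e=sp−y≈2.832813; I≈5.207813, D=e−e_prev≈2.457813; u=3/4·2.832813+5/4·5.207813+5/4·2.457813≈11.706641; next y=-7/10·(-0.832813)+1/4·11.706641≈3.509629
n=3: y≈3.509629, sp=2, e=sp−y≈-1.509629; I≈3.698184, D=e−e_prev≈-4.342441; u=3/4·(-1.509629)+5/4·3.698184+5/4·(-4.342441)≈-1.937544; next y=-7/10·3.509629+1/4·(-1.937544)≈-2.941126
n=4: y≈-2.941126, sp=4, e=sp−y≈6.941126; I≈10.639310, D=e−e_prev≈8.450755; u=3/4·6.941126+5/4·10.639310+5/4·8.450755≈29.068426; next y=-7/10·(-2.941126)+1/4·29.068426≈9.325895
n=5: y≈9.325895, sp=4, e=sp−y≈-5.325895; I≈5.313415, D=e−e_prev≈-12.267021; u=3/4·(-5.325895)+5/4·5.313415+5/4·(-12.267021)≈-12.686429; next y=-7/10·9.325895+1/4·(-12.686429)≈-9.699734
n=6: y≈-9.699734, sp=4, e=sp−y≈13.699734; I≈19.013149, D=e−e_prev≈19.025628; u=3/4·13.699734+5/4·19.013149+5/4·19.025628≈57.823271; next y=-7/10·(-9.699734)+1/4·57.823271≈21.245631
n=7: y≈21.245631, sp=4, e=sp−y≈-17.245631; I≈1.767517, D=e−e_prev≈-30.945365; u=3/4·(-17.245631)+5/4·1.767517+5/4·(-30.945365)≈-49.406533; next y=-7/10·21.245631+1/4·(-49.406533)≈-27.223575
n=8: y≈-27.223575, sp=-1, e=sp−y≈26.223575; I≈27.991092, D=e−e_prev≈43.469206; u=3/4·26.223575+5/4·27.991092+5/4·43.469206≈108.993055; next y=-7/10·(-27.223575)+1/4·108.993055≈46.304766
n=9: y≈46.304766, sp=-1, e=sp−y≈-47.304766; I≈-19.313674, D=e−e_prev≈-73.528341; u=3/4·(-47.304766)+5/4·(-19.313674)+5/4·(-73.528341)≈-151.531094; next y=-7/10·46.304766+1/4·(-151.531094)≈-70.296110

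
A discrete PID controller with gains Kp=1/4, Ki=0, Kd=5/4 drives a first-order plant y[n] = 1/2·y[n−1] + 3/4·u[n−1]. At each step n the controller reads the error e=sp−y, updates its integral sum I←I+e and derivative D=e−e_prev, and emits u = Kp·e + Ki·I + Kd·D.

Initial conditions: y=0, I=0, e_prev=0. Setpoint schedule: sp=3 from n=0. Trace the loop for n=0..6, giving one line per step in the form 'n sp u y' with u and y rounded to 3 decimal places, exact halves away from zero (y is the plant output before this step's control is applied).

(exact arithmetic carried between steps; '≈' marks a value shown rounded to 6 d.p. or computed from one; I and e_prev carry over from the previous line; the table rounds u and y to 3 d.p., halves away from zero)
n=0: y=0, sp=3, e=sp−y=3; I=3, D=e−e_prev=3; u=1/4·3+0·3+5/4·3=4.5; next y=1/2·0+3/4·4.5=3.375
n=1: y=3.375, sp=3, e=sp−y=-0.375; I=2.625, D=e−e_prev=-3.375; u=1/4·(-0.375)+0·2.625+5/4·(-3.375)=-4.3125; next y=1/2·3.375+3/4·(-4.3125)=-1.546875
n=2: y=-1.546875, sp=3, e=sp−y=4.546875; I=7.171875, D=e−e_prev=4.921875; u=1/4·4.546875+0·7.171875+5/4·4.921875≈7.289063; next y=1/2·(-1.546875)+3/4·7.289063≈4.693359
n=3: y≈4.693359, sp=3, e=sp−y≈-1.693359; I≈5.478516, D=e−e_prev≈-6.240234; u=1/4·(-1.693359)+0·5.478516+5/4·(-6.240234)≈-8.223633; next y=1/2·4.693359+3/4·(-8.223633)≈-3.821045
n=4: y≈-3.821045, sp=3, e=sp−y≈6.821045; I≈12.299561, D=e−e_prev≈8.514404; u=1/4·6.821045+0·12.299561+5/4·8.514404≈12.348267; next y=1/2·(-3.821045)+3/4·12.348267≈7.350677
n=5: y≈7.350677, sp=3, e=sp−y≈-4.350677; I≈7.948883, D=e−e_prev≈-11.171722; u=1/4·(-4.350677)+0·7.948883+5/4·(-11.171722)≈-15.052322; next y=1/2·7.350677+3/4·(-15.052322)≈-7.613903
n=6: y≈-7.613903, sp=3, e=sp−y≈10.613903; I≈18.562786, D=e−e_prev≈14.964581; u=1/4·10.613903+0·18.562786+5/4·14.964581≈21.359201; next y=1/2·(-7.613903)+3/4·21.359201≈12.212450

0 3 4.500 0.000
1 3 -4.313 3.375
2 3 7.289 -1.547
3 3 -8.224 4.693
4 3 12.348 -3.821
5 3 -15.052 7.351
6 3 21.359 -7.614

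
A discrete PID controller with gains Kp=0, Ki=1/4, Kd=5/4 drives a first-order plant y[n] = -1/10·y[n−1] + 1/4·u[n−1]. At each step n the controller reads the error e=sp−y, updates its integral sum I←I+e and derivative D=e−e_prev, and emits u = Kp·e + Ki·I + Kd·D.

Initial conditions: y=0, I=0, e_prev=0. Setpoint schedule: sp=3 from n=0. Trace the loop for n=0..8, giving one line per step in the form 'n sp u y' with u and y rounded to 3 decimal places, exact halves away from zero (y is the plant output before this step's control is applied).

(exact arithmetic carried between steps; '≈' marks a value shown rounded to 6 d.p. or computed from one; I and e_prev carry over from the previous line; the table rounds u and y to 3 d.p., halves away from zero)
n=0: y=0, sp=3, e=sp−y=3; I=3, D=e−e_prev=3; u=0·3+1/4·3+5/4·3=4.5; next y=-1/10·0+1/4·4.5=1.125
n=1: y=1.125, sp=3, e=sp−y=1.875; I=4.875, D=e−e_prev=-1.125; u=0·1.875+1/4·4.875+5/4·(-1.125)=-0.1875; next y=-1/10·1.125+1/4·(-0.1875)=-0.159375
n=2: y=-0.159375, sp=3, e=sp−y=3.159375; I=8.034375, D=e−e_prev=1.284375; u=0·3.159375+1/4·8.034375+5/4·1.284375≈3.614063; next y=-1/10·(-0.159375)+1/4·3.614063≈0.919453
n=3: y≈0.919453, sp=3, e=sp−y≈2.080547; I≈10.114922, D=e−e_prev≈-1.078828; u=0·2.080547+1/4·10.114922+5/4·(-1.078828)≈1.180195; next y=-1/10·0.919453+1/4·1.180195≈0.203104
n=4: y≈0.203104, sp=3, e=sp−y≈2.796896; I≈12.911818, D=e−e_prev≈0.716350; u=0·2.796896+1/4·12.911818+5/4·0.716350≈4.123392; next y=-1/10·0.203104+1/4·4.123392≈1.010538
n=5: y≈1.010538, sp=3, e=sp−y≈1.989462; I≈14.901281, D=e−e_prev≈-0.807434; u=0·1.989462+1/4·14.901281+5/4·(-0.807434)≈2.716028; next y=-1/10·1.010538+1/4·2.716028≈0.577953
n=6: y≈0.577953, sp=3, e=sp−y≈2.422047; I≈17.323328, D=e−e_prev≈0.432584; u=0·2.422047+1/4·17.323328+5/4·0.432584≈4.871562; next y=-1/10·0.577953+1/4·4.871562≈1.160095
n=7: y≈1.160095, sp=3, e=sp−y≈1.839905; I≈19.163232, D=e−e_prev≈-0.582142; u=0·1.839905+1/4·19.163232+5/4·(-0.582142)≈4.063130; next y=-1/10·1.160095+1/4·4.063130≈0.899773
n=8: y≈0.899773, sp=3, e=sp−y≈2.100227; I≈21.263459, D=e−e_prev≈0.260322; u=0·2.100227+1/4·21.263459+5/4·0.260322≈5.641268; next y=-1/10·0.899773+1/4·5.641268≈1.320340

0 3 4.500 0.000
1 3 -0.188 1.125
2 3 3.614 -0.159
3 3 1.180 0.919
4 3 4.123 0.203
5 3 2.716 1.011
6 3 4.872 0.578
7 3 4.063 1.160
8 3 5.641 0.900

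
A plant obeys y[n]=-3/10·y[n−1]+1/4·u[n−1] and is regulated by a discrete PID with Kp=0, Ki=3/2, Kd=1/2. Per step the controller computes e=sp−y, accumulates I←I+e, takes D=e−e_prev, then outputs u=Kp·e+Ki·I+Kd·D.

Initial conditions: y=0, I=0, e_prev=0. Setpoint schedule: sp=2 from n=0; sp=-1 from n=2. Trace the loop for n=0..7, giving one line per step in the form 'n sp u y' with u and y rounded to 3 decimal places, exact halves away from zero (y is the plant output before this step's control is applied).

0 2 4.000 0.000
1 2 4.000 1.000
2 -1 0.600 0.700
3 -1 0.920 -0.060
4 -1 -1.486 0.248
5 -1 -1.816 -0.446
6 -1 -3.246 -0.320
7 -1 -3.412 -0.715

(exact arithmetic carried between steps; '≈' marks a value shown rounded to 6 d.p. or computed from one; I and e_prev carry over from the previous line; the table rounds u and y to 3 d.p., halves away from zero)
n=0: y=0, sp=2, e=sp−y=2; I=2, D=e−e_prev=2; u=0·2+3/2·2+1/2·2=4; next y=-3/10·0+1/4·4=1
n=1: y=1, sp=2, e=sp−y=1; I=3, D=e−e_prev=-1; u=0·1+3/2·3+1/2·(-1)=4; next y=-3/10·1+1/4·4=0.7
n=2: y=0.7, sp=-1, e=sp−y=-1.7; I=1.3, D=e−e_prev=-2.7; u=0·(-1.7)+3/2·1.3+1/2·(-2.7)=0.6; next y=-3/10·0.7+1/4·0.6=-0.06
n=3: y=-0.06, sp=-1, e=sp−y=-0.94; I=0.36, D=e−e_prev=0.76; u=0·(-0.94)+3/2·0.36+1/2·0.76=0.92; next y=-3/10·(-0.06)+1/4·0.92=0.248
n=4: y=0.248, sp=-1, e=sp−y=-1.248; I=-0.888, D=e−e_prev=-0.308; u=0·(-1.248)+3/2·(-0.888)+1/2·(-0.308)=-1.486; next y=-3/10·0.248+1/4·(-1.486)=-0.4459
n=5: y=-0.4459, sp=-1, e=sp−y=-0.5541; I=-1.4421, D=e−e_prev=0.6939; u=0·(-0.5541)+3/2·(-1.4421)+1/2·0.6939=-1.8162; next y=-3/10·(-0.4459)+1/4·(-1.8162)=-0.32028
n=6: y=-0.32028, sp=-1, e=sp−y=-0.67972; I=-2.12182, D=e−e_prev=-0.12562; u=0·(-0.67972)+3/2·(-2.12182)+1/2·(-0.12562)=-3.24554; next y=-3/10·(-0.32028)+1/4·(-3.24554)=-0.715301
n=7: y=-0.715301, sp=-1, e=sp−y=-0.284699; I=-2.406519, D=e−e_prev=0.395021; u=0·(-0.284699)+3/2·(-2.406519)+1/2·0.395021=-3.412268; next y=-3/10·(-0.715301)+1/4·(-3.412268)≈-0.638477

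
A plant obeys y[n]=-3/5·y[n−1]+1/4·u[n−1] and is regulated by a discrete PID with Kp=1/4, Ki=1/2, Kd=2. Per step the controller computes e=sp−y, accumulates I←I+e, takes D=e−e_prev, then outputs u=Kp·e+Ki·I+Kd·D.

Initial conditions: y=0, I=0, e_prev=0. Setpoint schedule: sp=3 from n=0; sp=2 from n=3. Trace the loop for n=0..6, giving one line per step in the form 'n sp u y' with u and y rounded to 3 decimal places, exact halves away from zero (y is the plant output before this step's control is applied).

(exact arithmetic carried between steps; '≈' marks a value shown rounded to 6 d.p. or computed from one; I and e_prev carry over from the previous line; the table rounds u and y to 3 d.p., halves away from zero)
n=0: y=0, sp=3, e=sp−y=3; I=3, D=e−e_prev=3; u=1/4·3+1/2·3+2·3=8.25; next y=-3/5·0+1/4·8.25=2.0625
n=1: y=2.0625, sp=3, e=sp−y=0.9375; I=3.9375, D=e−e_prev=-2.0625; u=1/4·0.9375+1/2·3.9375+2·(-2.0625)=-1.921875; next y=-3/5·2.0625+1/4·(-1.921875)≈-1.717969
n=2: y≈-1.717969, sp=3, e=sp−y≈4.717969; I≈8.655469, D=e−e_prev≈3.780469; u=1/4·4.717969+1/2·8.655469+2·3.780469≈13.068164; next y=-3/5·(-1.717969)+1/4·13.068164≈4.297822
n=3: y≈4.297822, sp=2, e=sp−y≈-2.297822; I≈6.357646, D=e−e_prev≈-7.015791; u=1/4·(-2.297822)+1/2·6.357646+2·(-7.015791)≈-11.427214; next y=-3/5·4.297822+1/4·(-11.427214)≈-5.435497
n=4: y≈-5.435497, sp=2, e=sp−y≈7.435497; I≈13.793143, D=e−e_prev≈9.733319; u=1/4·7.435497+1/2·13.793143+2·9.733319≈28.222084; next y=-3/5·(-5.435497)+1/4·28.222084≈10.316819
n=5: y≈10.316819, sp=2, e=sp−y≈-8.316819; I≈5.476324, D=e−e_prev≈-15.752316; u=1/4·(-8.316819)+1/2·5.476324+2·(-15.752316)≈-30.845675; next y=-3/5·10.316819+1/4·(-30.845675)≈-13.901510
n=6: y≈-13.901510, sp=2, e=sp−y≈15.901510; I≈21.377835, D=e−e_prev≈24.218330; u=1/4·15.901510+1/2·21.377835+2·24.218330≈63.100954; next y=-3/5·(-13.901510)+1/4·63.100954≈24.116145

0 3 8.250 0.000
1 3 -1.922 2.063
2 3 13.068 -1.718
3 2 -11.427 4.298
4 2 28.222 -5.435
5 2 -30.846 10.317
6 2 63.101 -13.902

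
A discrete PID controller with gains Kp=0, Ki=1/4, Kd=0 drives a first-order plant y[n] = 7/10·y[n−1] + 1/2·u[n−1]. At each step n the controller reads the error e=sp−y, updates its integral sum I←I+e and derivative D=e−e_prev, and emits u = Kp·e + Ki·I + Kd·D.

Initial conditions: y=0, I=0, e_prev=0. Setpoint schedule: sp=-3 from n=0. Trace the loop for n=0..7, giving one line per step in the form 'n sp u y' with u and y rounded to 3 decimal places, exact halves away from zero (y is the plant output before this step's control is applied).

0 -3 -0.750 0.000
1 -3 -1.406 -0.375
2 -3 -1.915 -0.966
3 -3 -2.257 -1.633
4 -3 -2.439 -2.272
5 -3 -2.486 -2.809
6 -3 -2.434 -3.210
7 -3 -2.318 -3.464

(exact arithmetic carried between steps; '≈' marks a value shown rounded to 6 d.p. or computed from one; I and e_prev carry over from the previous line; the table rounds u and y to 3 d.p., halves away from zero)
n=0: y=0, sp=-3, e=sp−y=-3; I=-3, D=e−e_prev=-3; u=0·(-3)+1/4·(-3)+0·(-3)=-0.75; next y=7/10·0+1/2·(-0.75)=-0.375
n=1: y=-0.375, sp=-3, e=sp−y=-2.625; I=-5.625, D=e−e_prev=0.375; u=0·(-2.625)+1/4·(-5.625)+0·0.375=-1.40625; next y=7/10·(-0.375)+1/2·(-1.40625)=-0.965625
n=2: y=-0.965625, sp=-3, e=sp−y=-2.034375; I=-7.659375, D=e−e_prev=0.590625; u=0·(-2.034375)+1/4·(-7.659375)+0·0.590625≈-1.914844; next y=7/10·(-0.965625)+1/2·(-1.914844)≈-1.633359
n=3: y≈-1.633359, sp=-3, e=sp−y≈-1.366641; I≈-9.026016, D=e−e_prev≈0.667734; u=0·(-1.366641)+1/4·(-9.026016)+0·0.667734≈-2.256504; next y=7/10·(-1.633359)+1/2·(-2.256504)≈-2.271604
n=4: y≈-2.271604, sp=-3, e=sp−y≈-0.728396; I≈-9.754412, D=e−e_prev≈0.638244; u=0·(-0.728396)+1/4·(-9.754412)+0·0.638244≈-2.438603; next y=7/10·(-2.271604)+1/2·(-2.438603)≈-2.809424
n=5: y≈-2.809424, sp=-3, e=sp−y≈-0.190576; I≈-9.944988, D=e−e_prev≈0.537820; u=0·(-0.190576)+1/4·(-9.944988)+0·0.537820≈-2.486247; next y=7/10·(-2.809424)+1/2·(-2.486247)≈-3.209720
n=6: y≈-3.209720, sp=-3, e=sp−y≈0.209720; I≈-9.735268, D=e−e_prev≈0.400296; u=0·0.209720+1/4·(-9.735268)+0·0.400296≈-2.433817; next y=7/10·(-3.209720)+1/2·(-2.433817)≈-3.463713
n=7: y≈-3.463713, sp=-3, e=sp−y≈0.463713; I≈-9.271555, D=e−e_prev≈0.253992; u=0·0.463713+1/4·(-9.271555)+0·0.253992≈-2.317889; next y=7/10·(-3.463713)+1/2·(-2.317889)≈-3.583543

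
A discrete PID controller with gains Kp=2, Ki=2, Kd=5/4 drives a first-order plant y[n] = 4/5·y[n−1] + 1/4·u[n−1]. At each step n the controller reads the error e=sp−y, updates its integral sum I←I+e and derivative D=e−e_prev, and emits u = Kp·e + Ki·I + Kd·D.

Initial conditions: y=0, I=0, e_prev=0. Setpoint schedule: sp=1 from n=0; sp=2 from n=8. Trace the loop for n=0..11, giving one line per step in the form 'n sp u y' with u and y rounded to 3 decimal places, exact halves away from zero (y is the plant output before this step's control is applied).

(exact arithmetic carried between steps; '≈' marks a value shown rounded to 6 d.p. or computed from one; I and e_prev carry over from the previous line; the table rounds u and y to 3 d.p., halves away from zero)
n=0: y=0, sp=1, e=sp−y=1; I=1, D=e−e_prev=1; u=2·1+2·1+5/4·1=5.25; next y=4/5·0+1/4·5.25=1.3125
n=1: y=1.3125, sp=1, e=sp−y=-0.3125; I=0.6875, D=e−e_prev=-1.3125; u=2·(-0.3125)+2·0.6875+5/4·(-1.3125)=-0.890625; next y=4/5·1.3125+1/4·(-0.890625)≈0.827344
n=2: y≈0.827344, sp=1, e=sp−y≈0.172656; I≈0.860156, D=e−e_prev≈0.485156; u=2·0.172656+2·0.860156+5/4·0.485156≈2.672070; next y=4/5·0.827344+1/4·2.672070≈1.329893
n=3: y≈1.329893, sp=1, e=sp−y≈-0.329893; I≈0.530264, D=e−e_prev≈-0.502549; u=2·(-0.329893)+2·0.530264+5/4·(-0.502549)≈-0.227444; next y=4/5·1.329893+1/4·(-0.227444)≈1.007053
n=4: y≈1.007053, sp=1, e=sp−y≈-0.007053; I≈0.523211, D=e−e_prev≈0.322839; u=2·(-0.007053)+2·0.523211+5/4·0.322839≈1.435864; next y=4/5·1.007053+1/4·1.435864≈1.164609
n=5: y≈1.164609, sp=1, e=sp−y≈-0.164609; I≈0.358602, D=e−e_prev≈-0.157555; u=2·(-0.164609)+2·0.358602+5/4·(-0.157555)≈0.191043; next y=4/5·1.164609+1/4·0.191043≈0.979447
n=6: y≈0.979447, sp=1, e=sp−y≈0.020553; I≈0.379155, D=e−e_prev≈0.185161; u=2·0.020553+2·0.379155+5/4·0.185161≈1.030865; next y=4/5·0.979447+1/4·1.030865≈1.041274
n=7: y≈1.041274, sp=1, e=sp−y≈-0.041274; I≈0.337880, D=e−e_prev≈-0.061827; u=2·(-0.041274)+2·0.337880+5/4·(-0.061827)≈0.515928; next y=4/5·1.041274+1/4·0.515928≈0.962002
n=8: y≈0.962002, sp=2, e=sp−y≈1.037998; I≈1.375879, D=e−e_prev≈1.079273; u=2·1.037998+2·1.375879+5/4·1.079273≈6.176845; next y=4/5·0.962002+1/4·6.176845≈2.313813
n=9: y≈2.313813, sp=2, e=sp−y≈-0.313813; I≈1.062066, D=e−e_prev≈-1.351811; u=2·(-0.313813)+2·1.062066+5/4·(-1.351811)≈-0.193257; next y=4/5·2.313813+1/4·(-0.193257)≈1.802736
n=10: y≈1.802736, sp=2, e=sp−y≈0.197264; I≈1.259330, D=e−e_prev≈0.511077; u=2·0.197264+2·1.259330+5/4·0.511077≈3.552035; next y=4/5·1.802736+1/4·3.552035≈2.330197
n=11: y≈2.330197, sp=2, e=sp−y≈-0.330197; I≈0.929133, D=e−e_prev≈-0.527461; u=2·(-0.330197)+2·0.929133+5/4·(-0.527461)≈0.538544; next y=4/5·2.330197+1/4·0.538544≈1.998794

0 1 5.250 0.000
1 1 -0.891 1.313
2 1 2.672 0.827
3 1 -0.227 1.330
4 1 1.436 1.007
5 1 0.191 1.165
6 1 1.031 0.979
7 1 0.516 1.041
8 2 6.177 0.962
9 2 -0.193 2.314
10 2 3.552 1.803
11 2 0.539 2.330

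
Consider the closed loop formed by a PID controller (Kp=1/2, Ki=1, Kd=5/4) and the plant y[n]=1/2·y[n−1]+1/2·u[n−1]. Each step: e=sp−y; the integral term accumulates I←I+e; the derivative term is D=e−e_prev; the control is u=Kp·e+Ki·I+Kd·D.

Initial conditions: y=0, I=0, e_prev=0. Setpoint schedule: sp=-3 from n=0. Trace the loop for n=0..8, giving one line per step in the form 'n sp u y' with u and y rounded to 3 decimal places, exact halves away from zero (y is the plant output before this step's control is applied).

(exact arithmetic carried between steps; '≈' marks a value shown rounded to 6 d.p. or computed from one; I and e_prev carry over from the previous line; the table rounds u and y to 3 d.p., halves away from zero)
n=0: y=0, sp=-3, e=sp−y=-3; I=-3, D=e−e_prev=-3; u=1/2·(-3)+1·(-3)+5/4·(-3)=-8.25; next y=1/2·0+1/2·(-8.25)=-4.125
n=1: y=-4.125, sp=-3, e=sp−y=1.125; I=-1.875, D=e−e_prev=4.125; u=1/2·1.125+1·(-1.875)+5/4·4.125=3.84375; next y=1/2·(-4.125)+1/2·3.84375=-0.140625
n=2: y=-0.140625, sp=-3, e=sp−y=-2.859375; I=-4.734375, D=e−e_prev=-3.984375; u=1/2·(-2.859375)+1·(-4.734375)+5/4·(-3.984375)≈-11.144531; next y=1/2·(-0.140625)+1/2·(-11.144531)≈-5.642578
n=3: y≈-5.642578, sp=-3, e=sp−y≈2.642578; I≈-2.091797, D=e−e_prev≈5.501953; u=1/2·2.642578+1·(-2.091797)+5/4·5.501953≈6.106934; next y=1/2·(-5.642578)+1/2·6.106934≈0.232178
n=4: y≈0.232178, sp=-3, e=sp−y≈-3.232178; I≈-5.323975, D=e−e_prev≈-5.874756; u=1/2·(-3.232178)+1·(-5.323975)+5/4·(-5.874756)≈-14.283508; next y=1/2·0.232178+1/2·(-14.283508)≈-7.025665
n=5: y≈-7.025665, sp=-3, e=sp−y≈4.025665; I≈-1.298309, D=e−e_prev≈7.257843; u=1/2·4.025665+1·(-1.298309)+5/4·7.257843≈9.786827; next y=1/2·(-7.025665)+1/2·9.786827≈1.380581
n=6: y≈1.380581, sp=-3, e=sp−y≈-4.380581; I≈-5.678890, D=e−e_prev≈-8.406246; u=1/2·(-4.380581)+1·(-5.678890)+5/4·(-8.406246)≈-18.376988; next y=1/2·1.380581+1/2·(-18.376988)≈-8.498204
n=7: y≈-8.498204, sp=-3, e=sp−y≈5.498204; I≈-0.180686, D=e−e_prev≈9.878785; u=1/2·5.498204+1·(-0.180686)+5/4·9.878785≈14.916896; next y=1/2·(-8.498204)+1/2·14.916896≈3.209346
n=8: y≈3.209346, sp=-3, e=sp−y≈-6.209346; I≈-6.390033, D=e−e_prev≈-11.707550; u=1/2·(-6.209346)+1·(-6.390033)+5/4·(-11.707550)≈-24.129143; next y=1/2·3.209346+1/2·(-24.129143)≈-10.459899

0 -3 -8.250 0.000
1 -3 3.844 -4.125
2 -3 -11.145 -0.141
3 -3 6.107 -5.643
4 -3 -14.284 0.232
5 -3 9.787 -7.026
6 -3 -18.377 1.381
7 -3 14.917 -8.498
8 -3 -24.129 3.209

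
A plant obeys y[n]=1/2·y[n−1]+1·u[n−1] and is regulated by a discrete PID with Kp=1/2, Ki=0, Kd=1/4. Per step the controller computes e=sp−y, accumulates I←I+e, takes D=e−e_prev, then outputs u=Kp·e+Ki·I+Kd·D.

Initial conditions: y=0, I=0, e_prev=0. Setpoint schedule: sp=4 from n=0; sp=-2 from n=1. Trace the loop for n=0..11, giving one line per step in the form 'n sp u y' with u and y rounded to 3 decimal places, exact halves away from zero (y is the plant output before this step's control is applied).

0 4 3.000 0.000
1 -2 -4.750 3.000
2 -2 2.188 -3.250
3 -2 -2.234 0.563
4 -2 0.605 -1.953
5 -2 -1.210 -0.371
6 -2 -0.046 -1.396
7 -2 -0.791 -0.744
8 -2 -0.314 -1.163
9 -2 -0.619 -0.895
10 -2 -0.424 -1.067
11 -2 -0.549 -0.957

(exact arithmetic carried between steps; '≈' marks a value shown rounded to 6 d.p. or computed from one; I and e_prev carry over from the previous line; the table rounds u and y to 3 d.p., halves away from zero)
n=0: y=0, sp=4, e=sp−y=4; I=4, D=e−e_prev=4; u=1/2·4+0·4+1/4·4=3; next y=1/2·0+1·3=3
n=1: y=3, sp=-2, e=sp−y=-5; I=-1, D=e−e_prev=-9; u=1/2·(-5)+0·(-1)+1/4·(-9)=-4.75; next y=1/2·3+1·(-4.75)=-3.25
n=2: y=-3.25, sp=-2, e=sp−y=1.25; I=0.25, D=e−e_prev=6.25; u=1/2·1.25+0·0.25+1/4·6.25=2.1875; next y=1/2·(-3.25)+1·2.1875=0.5625
n=3: y=0.5625, sp=-2, e=sp−y=-2.5625; I=-2.3125, D=e−e_prev=-3.8125; u=1/2·(-2.5625)+0·(-2.3125)+1/4·(-3.8125)=-2.234375; next y=1/2·0.5625+1·(-2.234375)=-1.953125
n=4: y=-1.953125, sp=-2, e=sp−y=-0.046875; I=-2.359375, D=e−e_prev=2.515625; u=1/2·(-0.046875)+0·(-2.359375)+1/4·2.515625≈0.605469; next y=1/2·(-1.953125)+1·0.605469≈-0.371094
n=5: y≈-0.371094, sp=-2, e=sp−y≈-1.628906; I≈-3.988281, D=e−e_prev≈-1.582031; u=1/2·(-1.628906)+0·(-3.988281)+1/4·(-1.582031)≈-1.209961; next y=1/2·(-0.371094)+1·(-1.209961)≈-1.395508
n=6: y≈-1.395508, sp=-2, e=sp−y≈-0.604492; I≈-4.592773, D=e−e_prev≈1.024414; u=1/2·(-0.604492)+0·(-4.592773)+1/4·1.024414≈-0.046143; next y=1/2·(-1.395508)+1·(-0.046143)≈-0.743896
n=7: y≈-0.743896, sp=-2, e=sp−y≈-1.256104; I≈-5.848877, D=e−e_prev≈-0.651611; u=1/2·(-1.256104)+0·(-5.848877)+1/4·(-0.651611)≈-0.790955; next y=1/2·(-0.743896)+1·(-0.790955)≈-1.162903
n=8: y≈-1.162903, sp=-2, e=sp−y≈-0.837097; I≈-6.685974, D=e−e_prev≈0.419006; u=1/2·(-0.837097)+0·(-6.685974)+1/4·0.419006≈-0.313797; next y=1/2·(-1.162903)+1·(-0.313797)≈-0.895248
n=9: y≈-0.895248, sp=-2, e=sp−y≈-1.104752; I≈-7.790726, D=e−e_prev≈-0.267654; u=1/2·(-1.104752)+0·(-7.790726)+1/4·(-0.267654)≈-0.619289; next y=1/2·(-0.895248)+1·(-0.619289)≈-1.066914
n=10: y≈-1.066914, sp=-2, e=sp−y≈-0.933086; I≈-8.723812, D=e−e_prev≈0.171665; u=1/2·(-0.933086)+0·(-8.723812)+1/4·0.171665≈-0.423627; next y=1/2·(-1.066914)+1·(-0.423627)≈-0.957084
n=11: y≈-0.957084, sp=-2, e=sp−y≈-1.042916; I≈-9.766728, D=e−e_prev≈-0.109830; u=1/2·(-1.042916)+0·(-9.766728)+1/4·(-0.109830)≈-0.548916; next y=1/2·(-0.957084)+1·(-0.548916)≈-1.027457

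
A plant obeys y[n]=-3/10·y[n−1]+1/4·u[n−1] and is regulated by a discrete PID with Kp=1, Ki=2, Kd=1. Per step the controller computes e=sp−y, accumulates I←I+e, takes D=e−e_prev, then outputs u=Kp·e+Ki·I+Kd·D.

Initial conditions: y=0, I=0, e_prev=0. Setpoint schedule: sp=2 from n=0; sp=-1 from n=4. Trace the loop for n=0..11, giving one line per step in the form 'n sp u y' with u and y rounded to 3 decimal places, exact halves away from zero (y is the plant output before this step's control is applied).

0 2 8.000 0.000
1 2 2.000 2.000
2 2 12.400 -0.100
3 2 1.580 3.130
4 -1 5.246 -0.544
5 -1 -4.415 1.475
6 -1 4.738 -1.546
7 -1 -9.968 1.648
8 -1 6.469 -2.987
9 -1 -16.192 2.513
10 -1 11.542 -4.802
11 -1 -24.681 4.326

(exact arithmetic carried between steps; '≈' marks a value shown rounded to 6 d.p. or computed from one; I and e_prev carry over from the previous line; the table rounds u and y to 3 d.p., halves away from zero)
n=0: y=0, sp=2, e=sp−y=2; I=2, D=e−e_prev=2; u=1·2+2·2+1·2=8; next y=-3/10·0+1/4·8=2
n=1: y=2, sp=2, e=sp−y=0; I=2, D=e−e_prev=-2; u=1·0+2·2+1·(-2)=2; next y=-3/10·2+1/4·2=-0.1
n=2: y=-0.1, sp=2, e=sp−y=2.1; I=4.1, D=e−e_prev=2.1; u=1·2.1+2·4.1+1·2.1=12.4; next y=-3/10·(-0.1)+1/4·12.4=3.13
n=3: y=3.13, sp=2, e=sp−y=-1.13; I=2.97, D=e−e_prev=-3.23; u=1·(-1.13)+2·2.97+1·(-3.23)=1.58; next y=-3/10·3.13+1/4·1.58=-0.544
n=4: y=-0.544, sp=-1, e=sp−y=-0.456; I=2.514, D=e−e_prev=0.674; u=1·(-0.456)+2·2.514+1·0.674=5.246; next y=-3/10·(-0.544)+1/4·5.246=1.4747
n=5: y=1.4747, sp=-1, e=sp−y=-2.4747; I=0.0393, D=e−e_prev=-2.0187; u=1·(-2.4747)+2·0.0393+1·(-2.0187)=-4.4148; next y=-3/10·1.4747+1/4·(-4.4148)=-1.54611
n=6: y=-1.54611, sp=-1, e=sp−y=0.54611; I=0.58541, D=e−e_prev=3.02081; u=1·0.54611+2·0.58541+1·3.02081=4.73774; next y=-3/10·(-1.54611)+1/4·4.73774=1.648268
n=7: y=1.648268, sp=-1, e=sp−y=-2.648268; I=-2.062858, D=e−e_prev=-3.194378; u=1·(-2.648268)+2·(-2.062858)+1·(-3.194378)=-9.968362; next y=-3/10·1.648268+1/4·(-9.968362)≈-2.986571
n=8: y≈-2.986571, sp=-1, e=sp−y≈1.986571; I≈-0.076287, D=e−e_prev≈4.634839; u=1·1.986571+2·(-0.076287)+1·4.634839≈6.468836; next y=-3/10·(-2.986571)+1/4·6.468836≈2.513180
n=9: y≈2.513180, sp=-1, e=sp−y≈-3.513180; I≈-3.589467, D=e−e_prev≈-5.499751; u=1·(-3.513180)+2·(-3.589467)+1·(-5.499751)≈-16.191866; next y=-3/10·2.513180+1/4·(-16.191866)≈-4.801920
n=10: y≈-4.801920, sp=-1, e=sp−y≈3.801920; I≈0.212453, D=e−e_prev≈7.315101; u=1·3.801920+2·0.212453+1·7.315101≈11.541928; next y=-3/10·(-4.801920)+1/4·11.541928≈4.326058
n=11: y≈4.326058, sp=-1, e=sp−y≈-5.326058; I≈-5.113605, D=e−e_prev≈-9.127979; u=1·(-5.326058)+2·(-5.113605)+1·(-9.127979)≈-24.681246; next y=-3/10·4.326058+1/4·(-24.681246)≈-7.468129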